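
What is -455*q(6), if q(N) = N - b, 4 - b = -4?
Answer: 910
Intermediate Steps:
b = 8 (b = 4 - 1*(-4) = 4 + 4 = 8)
q(N) = -8 + N (q(N) = N - 1*8 = N - 8 = -8 + N)
-455*q(6) = -455*(-8 + 6) = -455*(-2) = 910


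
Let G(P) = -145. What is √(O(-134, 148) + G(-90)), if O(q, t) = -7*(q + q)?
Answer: √1731 ≈ 41.605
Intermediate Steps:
O(q, t) = -14*q
√(O(-134, 148) + G(-90)) = √(-14*(-134) - 145) = √(1876 - 145) = √1731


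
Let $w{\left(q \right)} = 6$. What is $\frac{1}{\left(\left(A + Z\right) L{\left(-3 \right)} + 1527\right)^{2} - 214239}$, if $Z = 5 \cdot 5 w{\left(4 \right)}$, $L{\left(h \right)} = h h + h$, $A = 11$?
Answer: $\frac{1}{6000810} \approx 1.6664 \cdot 10^{-7}$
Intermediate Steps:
$L{\left(h \right)} = h + h^{2}$ ($L{\left(h \right)} = h^{2} + h = h + h^{2}$)
$Z = 150$ ($Z = 5 \cdot 5 \cdot 6 = 25 \cdot 6 = 150$)
$\frac{1}{\left(\left(A + Z\right) L{\left(-3 \right)} + 1527\right)^{2} - 214239} = \frac{1}{\left(\left(11 + 150\right) \left(- 3 \left(1 - 3\right)\right) + 1527\right)^{2} - 214239} = \frac{1}{\left(161 \left(\left(-3\right) \left(-2\right)\right) + 1527\right)^{2} - 214239} = \frac{1}{\left(161 \cdot 6 + 1527\right)^{2} - 214239} = \frac{1}{\left(966 + 1527\right)^{2} - 214239} = \frac{1}{2493^{2} - 214239} = \frac{1}{6215049 - 214239} = \frac{1}{6000810}$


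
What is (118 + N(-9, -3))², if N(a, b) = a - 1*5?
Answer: 10816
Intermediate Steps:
N(a, b) = -5 + a (N(a, b) = a - 5 = -5 + a)
(118 + N(-9, -3))² = (118 + (-5 - 9))² = (118 - 14)² = 104² = 10816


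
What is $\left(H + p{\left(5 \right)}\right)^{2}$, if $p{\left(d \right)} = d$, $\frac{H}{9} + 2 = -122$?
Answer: $1234321$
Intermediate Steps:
$H = -1116$ ($H = -18 + 9 \left(-122\right) = -18 - 1098 = -1116$)
$\left(H + p{\left(5 \right)}\right)^{2} = \left(-1116 + 5\right)^{2} = \left(-1111\right)^{2} = 1234321$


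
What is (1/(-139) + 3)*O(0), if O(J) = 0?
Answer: 0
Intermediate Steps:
(1/(-139) + 3)*O(0) = (1/(-139) + 3)*0 = (-1/139 + 3)*0 = (416/139)*0 = 0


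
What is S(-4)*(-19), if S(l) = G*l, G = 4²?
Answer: 1216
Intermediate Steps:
G = 16
S(l) = 16*l
S(-4)*(-19) = (16*(-4))*(-19) = -64*(-19) = 1216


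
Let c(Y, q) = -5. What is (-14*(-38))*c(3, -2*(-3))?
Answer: -2660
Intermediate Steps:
(-14*(-38))*c(3, -2*(-3)) = -14*(-38)*(-5) = 532*(-5) = -2660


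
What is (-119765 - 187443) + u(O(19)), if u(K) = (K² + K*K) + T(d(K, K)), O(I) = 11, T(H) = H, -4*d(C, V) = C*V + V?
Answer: -306999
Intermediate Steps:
d(C, V) = -V/4 - C*V/4 (d(C, V) = -(C*V + V)/4 = -(V + C*V)/4 = -V/4 - C*V/4)
u(K) = 2*K² - K*(1 + K)/4 (u(K) = (K² + K*K) - K*(1 + K)/4 = (K² + K²) - K*(1 + K)/4 = 2*K² - K*(1 + K)/4)
(-119765 - 187443) + u(O(19)) = (-119765 - 187443) + (¼)*11*(-1 + 7*11) = -307208 + (¼)*11*(-1 + 77) = -307208 + (¼)*11*76 = -307208 + 209 = -306999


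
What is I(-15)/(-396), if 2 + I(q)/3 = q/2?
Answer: 19/264 ≈ 0.071970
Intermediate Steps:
I(q) = -6 + 3*q/2 (I(q) = -6 + 3*(q/2) = -6 + 3*q/2)
I(-15)/(-396) = (-6 + (3/2)*(-15))/(-396) = (-6 - 45/2)*(-1/396) = -57/2*(-1/396) = 19/264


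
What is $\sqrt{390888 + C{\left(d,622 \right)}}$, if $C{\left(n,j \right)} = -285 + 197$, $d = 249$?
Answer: $20 \sqrt{977} \approx 625.14$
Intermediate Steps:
$C{\left(n,j \right)} = -88$
$\sqrt{390888 + C{\left(d,622 \right)}} = \sqrt{390888 - 88} = \sqrt{390800} = 20 \sqrt{977}$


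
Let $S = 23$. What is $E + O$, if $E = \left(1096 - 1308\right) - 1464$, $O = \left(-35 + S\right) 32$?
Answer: $-2060$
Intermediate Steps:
$O = -384$ ($O = \left(-35 + 23\right) 32 = \left(-12\right) 32 = -384$)
$E = -1676$ ($E = -212 - 1464 = -1676$)
$E + O = -1676 - 384 = -2060$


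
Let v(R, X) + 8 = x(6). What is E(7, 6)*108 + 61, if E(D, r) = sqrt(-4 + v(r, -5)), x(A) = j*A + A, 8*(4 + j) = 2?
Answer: 61 + 54*I*sqrt(114) ≈ 61.0 + 576.56*I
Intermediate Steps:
j = -15/4 (j = -4 + (1/8)*2 = -4 + 1/4 = -15/4 ≈ -3.7500)
x(A) = -11*A/4 (x(A) = -15*A/4 + A = -11*A/4)
v(R, X) = -49/2 (v(R, X) = -8 - 11/4*6 = -8 - 33/2 = -49/2)
E(D, r) = I*sqrt(114)/2 (E(D, r) = sqrt(-4 - 49/2) = sqrt(-57/2) = I*sqrt(114)/2)
E(7, 6)*108 + 61 = (I*sqrt(114)/2)*108 + 61 = 54*I*sqrt(114) + 61 = 61 + 54*I*sqrt(114)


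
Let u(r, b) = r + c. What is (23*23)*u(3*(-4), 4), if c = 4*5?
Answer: 4232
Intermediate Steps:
c = 20
u(r, b) = 20 + r (u(r, b) = r + 20 = 20 + r)
(23*23)*u(3*(-4), 4) = (23*23)*(20 + 3*(-4)) = 529*(20 - 12) = 529*8 = 4232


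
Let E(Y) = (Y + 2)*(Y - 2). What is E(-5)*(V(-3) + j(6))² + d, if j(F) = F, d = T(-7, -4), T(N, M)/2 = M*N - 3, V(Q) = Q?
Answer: 239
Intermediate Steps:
T(N, M) = -6 + 2*M*N (T(N, M) = 2*(M*N - 3) = 2*(-3 + M*N) = -6 + 2*M*N)
d = 50 (d = -6 + 2*(-4)*(-7) = -6 + 56 = 50)
E(Y) = (-2 + Y)*(2 + Y) (E(Y) = (2 + Y)*(-2 + Y) = (-2 + Y)*(2 + Y))
E(-5)*(V(-3) + j(6))² + d = (-4 + (-5)²)*(-3 + 6)² + 50 = (-4 + 25)*3² + 50 = 21*9 + 50 = 189 + 50 = 239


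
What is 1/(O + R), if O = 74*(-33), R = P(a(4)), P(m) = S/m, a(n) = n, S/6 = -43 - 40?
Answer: -2/5133 ≈ -0.00038964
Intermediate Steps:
S = -498 (S = 6*(-43 - 40) = 6*(-83) = -498)
P(m) = -498/m
R = -249/2 (R = -498/4 = -498*¼ = -249/2 ≈ -124.50)
O = -2442
1/(O + R) = 1/(-2442 - 249/2) = 1/(-5133/2) = -2/5133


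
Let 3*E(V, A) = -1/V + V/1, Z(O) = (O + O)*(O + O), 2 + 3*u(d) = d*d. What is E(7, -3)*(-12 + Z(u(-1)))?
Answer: -1664/63 ≈ -26.413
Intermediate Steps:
u(d) = -⅔ + d²/3 (u(d) = -⅔ + (d*d)/3 = -⅔ + d²/3)
Z(O) = 4*O² (Z(O) = (2*O)*(2*O) = 4*O²)
E(V, A) = -1/(3*V) + V/3 (E(V, A) = (-1/V + V/1)/3 = (-1/V + V*1)/3 = (-1/V + V)/3 = (V - 1/V)/3 = -1/(3*V) + V/3)
E(7, -3)*(-12 + Z(u(-1))) = ((⅓)*(-1 + 7²)/7)*(-12 + 4*(-⅔ + (⅓)*(-1)²)²) = ((⅓)*(⅐)*(-1 + 49))*(-12 + 4*(-⅔ + (⅓)*1)²) = ((⅓)*(⅐)*48)*(-12 + 4*(-⅔ + ⅓)²) = 16*(-12 + 4*(-⅓)²)/7 = 16*(-12 + 4*(⅑))/7 = 16*(-12 + 4/9)/7 = (16/7)*(-104/9) = -1664/63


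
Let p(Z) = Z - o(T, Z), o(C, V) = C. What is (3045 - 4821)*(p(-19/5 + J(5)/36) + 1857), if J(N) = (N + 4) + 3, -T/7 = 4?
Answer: -16708016/5 ≈ -3.3416e+6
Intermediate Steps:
T = -28 (T = -7*4 = -28)
J(N) = 7 + N (J(N) = (4 + N) + 3 = 7 + N)
p(Z) = 28 + Z (p(Z) = Z - 1*(-28) = Z + 28 = 28 + Z)
(3045 - 4821)*(p(-19/5 + J(5)/36) + 1857) = (3045 - 4821)*((28 + (-19/5 + (7 + 5)/36)) + 1857) = -1776*((28 + (-19*⅕ + 12*(1/36))) + 1857) = -1776*((28 + (-19/5 + ⅓)) + 1857) = -1776*((28 - 52/15) + 1857) = -1776*(368/15 + 1857) = -1776*28223/15 = -16708016/5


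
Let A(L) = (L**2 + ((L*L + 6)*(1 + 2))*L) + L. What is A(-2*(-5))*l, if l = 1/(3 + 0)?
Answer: 3290/3 ≈ 1096.7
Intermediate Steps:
A(L) = L + L**2 + L*(18 + 3*L**2) (A(L) = (L**2 + ((L**2 + 6)*3)*L) + L = (L**2 + ((6 + L**2)*3)*L) + L = (L**2 + (18 + 3*L**2)*L) + L = (L**2 + L*(18 + 3*L**2)) + L = L + L**2 + L*(18 + 3*L**2))
l = 1/3 ≈ 0.33333
A(-2*(-5))*l = ((-2*(-5))*(19 - 2*(-5) + 3*(-2*(-5))**2))*(1/3) = (10*(19 + 10 + 3*10**2))*(1/3) = (10*(19 + 10 + 3*100))*(1/3) = (10*(19 + 10 + 300))*(1/3) = (10*329)*(1/3) = 3290*(1/3) = 3290/3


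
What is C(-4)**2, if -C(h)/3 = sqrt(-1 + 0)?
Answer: -9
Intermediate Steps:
C(h) = -3*I (C(h) = -3*sqrt(-1 + 0) = -3*I)
C(-4)**2 = (-3*I)**2 = -9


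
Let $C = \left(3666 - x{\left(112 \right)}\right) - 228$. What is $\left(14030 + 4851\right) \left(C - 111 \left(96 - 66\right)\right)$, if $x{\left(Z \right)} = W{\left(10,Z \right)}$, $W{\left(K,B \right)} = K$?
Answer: $1850338$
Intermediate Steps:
$x{\left(Z \right)} = 10$
$C = 3428$ ($C = \left(3666 - 10\right) - 228 = 3656 - 228 = 3428$)
$\left(14030 + 4851\right) \left(C - 111 \left(96 - 66\right)\right) = \left(14030 + 4851\right) \left(3428 - 111 \left(96 - 66\right)\right) = 18881 \left(3428 - 3330\right) = 18881 \cdot 98 = 1850338$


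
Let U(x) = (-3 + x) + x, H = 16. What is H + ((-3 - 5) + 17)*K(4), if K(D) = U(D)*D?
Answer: 196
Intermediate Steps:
U(x) = -3 + 2*x
K(D) = D*(-3 + 2*D) (K(D) = (-3 + 2*D)*D = D*(-3 + 2*D))
H + ((-3 - 5) + 17)*K(4) = 16 + ((-3 - 5) + 17)*(4*(-3 + 2*4)) = 16 + (-8 + 17)*(4*(-3 + 8)) = 16 + 9*(4*5) = 16 + 9*20 = 16 + 180 = 196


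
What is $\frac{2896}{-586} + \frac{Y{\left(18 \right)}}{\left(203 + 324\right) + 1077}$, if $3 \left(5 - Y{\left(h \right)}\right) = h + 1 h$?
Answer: $- \frac{2324643}{469972} \approx -4.9463$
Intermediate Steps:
$Y{\left(h \right)} = 5 - \frac{2 h}{3}$ ($Y{\left(h \right)} = 5 - \frac{h + 1 h}{3} = 5 - \frac{h + h}{3} = 5 - \frac{2 h}{3}$)
$\frac{2896}{-586} + \frac{Y{\left(18 \right)}}{\left(203 + 324\right) + 1077} = \frac{2896}{-586} + \frac{5 - 12}{\left(203 + 324\right) + 1077} = 2896 \left(- \frac{1}{586}\right) + \frac{5 - 12}{527 + 1077} = - \frac{1448}{293} - \frac{7}{1604} = - \frac{2324643}{469972}$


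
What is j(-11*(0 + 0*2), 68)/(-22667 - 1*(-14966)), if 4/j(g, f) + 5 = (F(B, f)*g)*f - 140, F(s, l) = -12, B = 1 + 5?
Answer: 4/1116645 ≈ 3.5822e-6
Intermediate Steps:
B = 6
j(g, f) = 4/(-145 - 12*f*g) (j(g, f) = 4/(-5 + ((-12*g)*f - 140)) = 4/(-5 + (-12*f*g - 140)) = 4/(-5 + (-140 - 12*f*g)) = 4/(-145 - 12*f*g))
j(-11*(0 + 0*2), 68)/(-22667 - 1*(-14966)) = (4/(-145 - 12*68*(-11*(0 + 0*2))))/(-22667 - 1*(-14966)) = (4/(-145 - 12*68*(-11*(0 + 0))))/(-22667 + 14966) = (4/(-145 - 12*68*(-11*0)))/(-7701) = (4/(-145 - 12*68*0))*(-1/7701) = (4/(-145 + 0))*(-1/7701) = (4/(-145))*(-1/7701) = (4*(-1/145))*(-1/7701) = -4/145*(-1/7701) = 4/1116645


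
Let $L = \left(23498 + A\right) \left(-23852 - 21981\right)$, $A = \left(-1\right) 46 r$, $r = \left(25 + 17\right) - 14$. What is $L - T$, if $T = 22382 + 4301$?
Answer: $-1017977613$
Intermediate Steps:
$r = 28$ ($r = 42 - 14 = 28$)
$A = -1288$ ($A = \left(-1\right) 46 \cdot 28 = \left(-46\right) 28 = -1288$)
$T = 26683$
$L = -1017950930$ ($L = \left(23498 - 1288\right) \left(-23852 - 21981\right) = 22210 \left(-45833\right) = -1017950930$)
$L - T = -1017950930 - 26683 = -1017977613$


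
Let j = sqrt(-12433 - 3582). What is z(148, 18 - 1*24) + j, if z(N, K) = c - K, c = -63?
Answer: -57 + I*sqrt(16015) ≈ -57.0 + 126.55*I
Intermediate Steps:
j = I*sqrt(16015) (j = sqrt(-16015) = I*sqrt(16015) ≈ 126.55*I)
z(N, K) = -63 - K
z(148, 18 - 1*24) + j = (-63 - (18 - 1*24)) + I*sqrt(16015) = (-63 - (18 - 24)) + I*sqrt(16015) = (-63 - 1*(-6)) + I*sqrt(16015) = (-63 + 6) + I*sqrt(16015) = -57 + I*sqrt(16015)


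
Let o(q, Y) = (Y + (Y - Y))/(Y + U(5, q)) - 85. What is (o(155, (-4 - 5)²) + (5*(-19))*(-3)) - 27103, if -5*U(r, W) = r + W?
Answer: -1318166/49 ≈ -26901.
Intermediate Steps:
U(r, W) = -W/5 - r/5 (U(r, W) = -(r + W)/5 = -(W + r)/5 = -W/5 - r/5)
o(q, Y) = -85 + Y/(-1 + Y - q/5) (o(q, Y) = (Y + (Y - Y))/(Y + (-q/5 - ⅕*5)) - 85 = (Y + 0)/(Y + (-q/5 - 1)) - 85 = Y/(Y + (-1 - q/5)) - 85 = Y/(-1 + Y - q/5) - 85 = -85 + Y/(-1 + Y - q/5))
(o(155, (-4 - 5)²) + (5*(-19))*(-3)) - 27103 = (5*(-85 - 17*155 + 84*(-4 - 5)²)/(5 + 155 - 5*(-4 - 5)²) + (5*(-19))*(-3)) - 27103 = (5*(-85 - 2635 + 84*(-9)²)/(5 + 155 - 5*(-9)²) - 95*(-3)) - 27103 = (5*(-85 - 2635 + 84*81)/(5 + 155 - 5*81) + 285) - 27103 = (5*(-85 - 2635 + 6804)/(5 + 155 - 405) + 285) - 27103 = (5*4084/(-245) + 285) - 27103 = (5*(-1/245)*4084 + 285) - 27103 = (-4084/49 + 285) - 27103 = 9881/49 - 27103 = -1318166/49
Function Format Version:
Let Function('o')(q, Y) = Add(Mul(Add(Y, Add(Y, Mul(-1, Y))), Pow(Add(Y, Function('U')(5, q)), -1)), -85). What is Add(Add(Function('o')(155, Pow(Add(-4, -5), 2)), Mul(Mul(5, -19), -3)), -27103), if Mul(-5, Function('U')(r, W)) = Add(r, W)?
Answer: Rational(-1318166, 49) ≈ -26901.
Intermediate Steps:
Function('U')(r, W) = Add(Mul(Rational(-1, 5), W), Mul(Rational(-1, 5), r)) (Function('U')(r, W) = Mul(Rational(-1, 5), Add(r, W)) = Mul(Rational(-1, 5), Add(W, r)) = Add(Mul(Rational(-1, 5), W), Mul(Rational(-1, 5), r)))
Function('o')(q, Y) = Add(-85, Mul(Y, Pow(Add(-1, Y, Mul(Rational(-1, 5), q)), -1))) (Function('o')(q, Y) = Add(Mul(Add(Y, Add(Y, Mul(-1, Y))), Pow(Add(Y, Add(Mul(Rational(-1, 5), q), Mul(Rational(-1, 5), 5))), -1)), -85) = Add(Mul(Add(Y, 0), Pow(Add(Y, Add(Mul(Rational(-1, 5), q), -1)), -1)), -85) = Add(Mul(Y, Pow(Add(Y, Add(-1, Mul(Rational(-1, 5), q))), -1)), -85) = Add(Mul(Y, Pow(Add(-1, Y, Mul(Rational(-1, 5), q)), -1)), -85) = Add(-85, Mul(Y, Pow(Add(-1, Y, Mul(Rational(-1, 5), q)), -1))))
Add(Add(Function('o')(155, Pow(Add(-4, -5), 2)), Mul(Mul(5, -19), -3)), -27103) = Add(Add(Mul(5, Pow(Add(5, 155, Mul(-5, Pow(Add(-4, -5), 2))), -1), Add(-85, Mul(-17, 155), Mul(84, Pow(Add(-4, -5), 2)))), Mul(Mul(5, -19), -3)), -27103) = Add(Add(Mul(5, Pow(Add(5, 155, Mul(-5, Pow(-9, 2))), -1), Add(-85, -2635, Mul(84, Pow(-9, 2)))), Mul(-95, -3)), -27103) = Add(Add(Mul(5, Pow(Add(5, 155, Mul(-5, 81)), -1), Add(-85, -2635, Mul(84, 81))), 285), -27103) = Add(Add(Mul(5, Pow(Add(5, 155, -405), -1), Add(-85, -2635, 6804)), 285), -27103) = Add(Add(Mul(5, Pow(-245, -1), 4084), 285), -27103) = Add(Add(Mul(5, Rational(-1, 245), 4084), 285), -27103) = Add(Add(Rational(-4084, 49), 285), -27103) = Add(Rational(9881, 49), -27103) = Rational(-1318166, 49)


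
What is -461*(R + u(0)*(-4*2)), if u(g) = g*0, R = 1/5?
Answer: -461/5 ≈ -92.200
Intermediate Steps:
R = ⅕ ≈ 0.20000
u(g) = 0
-461*(R + u(0)*(-4*2)) = -461*(⅕ + 0*(-4*2)) = -461*(⅕ + 0*(-8)) = -461*(⅕ + 0) = -461*⅕ = -461/5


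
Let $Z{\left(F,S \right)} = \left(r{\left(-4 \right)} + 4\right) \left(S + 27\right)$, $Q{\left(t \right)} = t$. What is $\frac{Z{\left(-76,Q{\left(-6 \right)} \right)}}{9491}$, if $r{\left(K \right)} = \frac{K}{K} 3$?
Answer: $\frac{147}{9491} \approx 0.015488$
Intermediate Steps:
$r{\left(K \right)} = 3$ ($r{\left(K \right)} = 1 \cdot 3 = 3$)
$Z{\left(F,S \right)} = 189 + 7 S$ ($Z{\left(F,S \right)} = \left(3 + 4\right) \left(S + 27\right) = 7 \left(27 + S\right) = 189 + 7 S$)
$\frac{Z{\left(-76,Q{\left(-6 \right)} \right)}}{9491} = \frac{189 + 7 \left(-6\right)}{9491} = \left(189 - 42\right) \frac{1}{9491} = 147 \cdot \frac{1}{9491} = \frac{147}{9491}$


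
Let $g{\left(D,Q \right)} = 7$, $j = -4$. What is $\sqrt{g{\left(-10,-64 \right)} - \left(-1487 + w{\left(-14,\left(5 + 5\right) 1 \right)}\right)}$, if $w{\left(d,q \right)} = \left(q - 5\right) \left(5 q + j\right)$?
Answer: $4 \sqrt{79} \approx 35.553$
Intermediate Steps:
$w{\left(d,q \right)} = \left(-5 + q\right) \left(-4 + 5 q\right)$ ($w{\left(d,q \right)} = \left(q - 5\right) \left(5 q - 4\right) = \left(-5 + q\right) \left(-4 + 5 q\right)$)
$\sqrt{g{\left(-10,-64 \right)} - \left(-1487 + w{\left(-14,\left(5 + 5\right) 1 \right)}\right)} = \sqrt{7 - \left(-1467 + 5 \left(5 + 5\right)^{2} - 29 \left(5 + 5\right) 1\right)} = \sqrt{7 - \left(-1467 + 500 - 290 \cdot 1\right)} = \sqrt{7 - \left(-1467 - 290 + 500\right)} = \sqrt{7 + \left(1487 - \left(20 - 290 + 5 \cdot 100\right)\right)} = \sqrt{7 + \left(1487 - \left(20 - 290 + 500\right)\right)} = \sqrt{7 + \left(1487 - 230\right)} = \sqrt{7 + 1257} = \sqrt{1264} = 4 \sqrt{79}$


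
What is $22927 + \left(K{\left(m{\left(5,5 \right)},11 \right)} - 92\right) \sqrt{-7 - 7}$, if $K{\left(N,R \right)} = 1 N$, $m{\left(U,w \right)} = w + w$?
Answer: $22927 - 82 i \sqrt{14} \approx 22927.0 - 306.82 i$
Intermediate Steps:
$m{\left(U,w \right)} = 2 w$
$K{\left(N,R \right)} = N$
$22927 + \left(K{\left(m{\left(5,5 \right)},11 \right)} - 92\right) \sqrt{-7 - 7} = 22927 + \left(2 \cdot 5 - 92\right) \sqrt{-7 - 7} = 22927 + \left(10 - 92\right) \sqrt{-14} = 22927 - 82 i \sqrt{14}$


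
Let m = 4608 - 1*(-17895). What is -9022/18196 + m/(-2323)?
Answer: -215211347/21134654 ≈ -10.183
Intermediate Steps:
m = 22503 (m = 4608 + 17895 = 22503)
-9022/18196 + m/(-2323) = -9022/18196 + 22503/(-2323) = -9022*1/18196 + 22503*(-1/2323) = -4511/9098 - 22503/2323 = -215211347/21134654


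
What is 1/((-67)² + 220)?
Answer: 1/4709 ≈ 0.00021236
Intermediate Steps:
1/((-67)² + 220) = 1/(4489 + 220) = 1/4709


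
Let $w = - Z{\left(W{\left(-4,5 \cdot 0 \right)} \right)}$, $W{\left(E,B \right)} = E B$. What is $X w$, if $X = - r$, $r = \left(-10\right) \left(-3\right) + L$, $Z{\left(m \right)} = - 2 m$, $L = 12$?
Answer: $0$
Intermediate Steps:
$W{\left(E,B \right)} = B E$
$r = 42$ ($r = \left(-10\right) \left(-3\right) + 12 = 30 + 12 = 42$)
$w = 0$ ($w = - \left(-2\right) 5 \cdot 0 \left(-4\right) = - \left(-2\right) 0 \left(-4\right) = - \left(-2\right) 0 = \left(-1\right) 0 = 0$)
$X = -42$ ($X = \left(-1\right) 42 = -42$)
$X w = \left(-42\right) 0 = 0$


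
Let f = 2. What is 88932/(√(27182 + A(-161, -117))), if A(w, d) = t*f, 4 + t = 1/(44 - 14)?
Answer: 88932*√6114165/407611 ≈ 539.49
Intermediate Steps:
t = -119/30 (t = -4 + 1/(44 - 14) = -4 + 1/30 = -119/30 ≈ -3.9667)
A(w, d) = -119/15 (A(w, d) = -119/30*2 = -119/15)
88932/(√(27182 + A(-161, -117))) = 88932/(√(27182 - 119/15)) = 88932/(√(407611/15)) = 88932/((√6114165/15)) = 88932*(√6114165/407611) = 88932*√6114165/407611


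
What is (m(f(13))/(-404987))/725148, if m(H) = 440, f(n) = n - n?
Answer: -10/6674443479 ≈ -1.4983e-9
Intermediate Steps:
f(n) = 0
(m(f(13))/(-404987))/725148 = (440/(-404987))/725148 = (440*(-1/404987))*(1/725148) = -40/36817*1/725148 = -10/6674443479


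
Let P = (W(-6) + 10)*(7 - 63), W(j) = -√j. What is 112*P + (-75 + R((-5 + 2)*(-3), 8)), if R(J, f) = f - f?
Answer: -62795 + 6272*I*√6 ≈ -62795.0 + 15363.0*I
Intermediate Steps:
R(J, f) = 0
P = -560 + 56*I*√6 (P = (-√(-6) + 10)*(7 - 63) = (-I*√6 + 10)*(-56) = (10 - I*√6)*(-56) = -560 + 56*I*√6 ≈ -560.0 + 137.17*I)
112*P + (-75 + R((-5 + 2)*(-3), 8)) = 112*(-560 + 56*I*√6) + (-75 + 0) = (-62720 + 6272*I*√6) - 75 = -62795 + 6272*I*√6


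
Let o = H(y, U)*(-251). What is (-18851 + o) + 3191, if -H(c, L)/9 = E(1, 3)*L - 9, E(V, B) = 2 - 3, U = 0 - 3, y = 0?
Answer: -29214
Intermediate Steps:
U = -3
E(V, B) = -1
H(c, L) = 81 + 9*L (H(c, L) = -9*(-L - 9) = -9*(-9 - L) = 81 + 9*L)
o = -13554 (o = (81 + 9*(-3))*(-251) = (81 - 27)*(-251) = 54*(-251) = -13554)
(-18851 + o) + 3191 = (-18851 - 13554) + 3191 = -32405 + 3191 = -29214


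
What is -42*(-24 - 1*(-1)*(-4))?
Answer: 1176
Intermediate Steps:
-42*(-24 - 1*(-1)*(-4)) = -42*(-24 + 1*(-4)) = -42*(-24 - 4) = -42*(-28) = 1176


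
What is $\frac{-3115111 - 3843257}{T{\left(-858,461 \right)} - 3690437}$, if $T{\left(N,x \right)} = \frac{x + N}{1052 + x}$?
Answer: $\frac{1754668464}{930605263} \approx 1.8855$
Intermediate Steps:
$T{\left(N,x \right)} = \frac{N + x}{1052 + x}$
$\frac{-3115111 - 3843257}{T{\left(-858,461 \right)} - 3690437} = \frac{-3115111 - 3843257}{\frac{-858 + 461}{1052 + 461} - 3690437} = - \frac{6958368}{\frac{1}{1513} \left(-397\right) - 3690437} = - \frac{6958368}{- \frac{397}{1513} - 3690437} = - \frac{6958368}{- \frac{5583631578}{1513}} = \left(-6958368\right) \left(- \frac{1513}{5583631578}\right) = \frac{1754668464}{930605263}$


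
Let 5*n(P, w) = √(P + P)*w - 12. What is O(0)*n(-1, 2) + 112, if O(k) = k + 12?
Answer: 416/5 + 24*I*√2/5 ≈ 83.2 + 6.7882*I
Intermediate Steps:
n(P, w) = -12/5 + w*√2*√P/5 (n(P, w) = (√(P + P)*w - 12)/5 = (√(2*P)*w - 12)/5 = ((√2*√P)*w - 12)/5 = (w*√2*√P - 12)/5 = (-12 + w*√2*√P)/5 = -12/5 + w*√2*√P/5)
O(k) = 12 + k
O(0)*n(-1, 2) + 112 = (12 + 0)*(-12/5 + (⅕)*2*√2*√(-1)) + 112 = 12*(-12/5 + (⅕)*2*√2*I) + 112 = 12*(-12/5 + 2*I*√2/5) + 112 = (-144/5 + 24*I*√2/5) + 112 = 416/5 + 24*I*√2/5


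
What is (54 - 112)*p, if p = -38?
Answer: 2204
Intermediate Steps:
(54 - 112)*p = (54 - 112)*(-38) = -58*(-38) = 2204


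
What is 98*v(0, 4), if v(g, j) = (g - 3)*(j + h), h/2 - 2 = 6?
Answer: -5880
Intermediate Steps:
h = 16 (h = 4 + 2*6 = 4 + 12 = 16)
v(g, j) = (-3 + g)*(16 + j) (v(g, j) = (g - 3)*(j + 16) = (-3 + g)*(16 + j))
98*v(0, 4) = 98*(-48 - 3*4 + 16*0 + 0*4) = 98*(-48 - 12 + 0 + 0) = 98*(-60) = -5880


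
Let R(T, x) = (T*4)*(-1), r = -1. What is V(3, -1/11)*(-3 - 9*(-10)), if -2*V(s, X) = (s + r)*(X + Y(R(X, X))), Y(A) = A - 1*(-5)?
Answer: -5046/11 ≈ -458.73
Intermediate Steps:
R(T, x) = -4*T (R(T, x) = (4*T)*(-1) = -4*T)
Y(A) = 5 + A (Y(A) = A + 5 = 5 + A)
V(s, X) = -(-1 + s)*(5 - 3*X)/2 (V(s, X) = -(s - 1)*(X + (5 - 4*X))/2 = -(-1 + s)*(5 - 3*X)/2)
V(3, -1/11)*(-3 - 9*(-10)) = (5/2 - 5/2*3 - (-3)/(2*11) + (3/2)*(-1/11)*3)*(-3 - 9*(-10)) = (5/2 - 15/2 - (-3)/(2*11) + (3/2)*(-1*1/11)*3)*(-3 + 90) = (5/2 - 15/2 - 3/2*(-1/11) + (3/2)*(-1/11)*3)*87 = (5/2 - 15/2 + 3/22 - 9/22)*87 = -58/11*87 = -5046/11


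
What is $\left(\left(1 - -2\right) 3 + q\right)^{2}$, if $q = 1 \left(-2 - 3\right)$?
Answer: $16$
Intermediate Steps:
$q = -5$ ($q = 1 \left(-5\right) = -5$)
$\left(\left(1 - -2\right) 3 + q\right)^{2} = \left(\left(1 - -2\right) 3 - 5\right)^{2} = \left(\left(1 + 2\right) 3 - 5\right)^{2} = \left(3 \cdot 3 - 5\right)^{2} = \left(9 - 5\right)^{2} = 4^{2} = 16$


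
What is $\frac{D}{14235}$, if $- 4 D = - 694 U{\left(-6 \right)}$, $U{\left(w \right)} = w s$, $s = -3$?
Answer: $\frac{1041}{4745} \approx 0.21939$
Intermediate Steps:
$U{\left(w \right)} = - 3 w$ ($U{\left(w \right)} = w \left(-3\right) = - 3 w$)
$D = 3123$ ($D = - \frac{\left(-694\right) \left(\left(-3\right) \left(-6\right)\right)}{4} = - \frac{\left(-694\right) 18}{4} = \left(- \frac{1}{4}\right) \left(-12492\right) = 3123$)
$\frac{D}{14235} = \frac{3123}{14235} = 3123 \cdot \frac{1}{14235} = \frac{1041}{4745}$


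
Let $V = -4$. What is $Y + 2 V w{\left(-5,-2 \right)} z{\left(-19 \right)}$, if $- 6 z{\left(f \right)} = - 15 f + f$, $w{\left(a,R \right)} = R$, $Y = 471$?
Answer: $- \frac{715}{3} \approx -238.33$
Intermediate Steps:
$z{\left(f \right)} = \frac{7 f}{3}$ ($z{\left(f \right)} = - \frac{- 15 f + f}{6} = - \frac{\left(-14\right) f}{6} = \frac{7 f}{3}$)
$Y + 2 V w{\left(-5,-2 \right)} z{\left(-19 \right)} = 471 + 2 \left(-4\right) \left(-2\right) \frac{7}{3} \left(-19\right) = 471 + \left(-8\right) \left(-2\right) \left(- \frac{133}{3}\right) = 471 + 16 \left(- \frac{133}{3}\right) = 471 - \frac{2128}{3} = - \frac{715}{3}$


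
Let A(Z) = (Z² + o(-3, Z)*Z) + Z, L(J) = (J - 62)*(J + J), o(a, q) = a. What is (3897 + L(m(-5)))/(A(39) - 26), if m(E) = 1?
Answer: 3775/1417 ≈ 2.6641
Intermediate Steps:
L(J) = 2*J*(-62 + J) (L(J) = (-62 + J)*(2*J) = 2*J*(-62 + J))
A(Z) = Z² - 2*Z (A(Z) = (Z² - 3*Z) + Z = Z² - 2*Z)
(3897 + L(m(-5)))/(A(39) - 26) = (3897 + 2*1*(-62 + 1))/(39*(-2 + 39) - 26) = (3897 + 2*1*(-61))/(39*37 - 26) = (3897 - 122)/(1443 - 26) = 3775/1417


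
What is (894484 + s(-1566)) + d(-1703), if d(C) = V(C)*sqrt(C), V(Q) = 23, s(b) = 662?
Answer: 895146 + 23*I*sqrt(1703) ≈ 8.9515e+5 + 949.15*I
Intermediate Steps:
d(C) = 23*sqrt(C)
(894484 + s(-1566)) + d(-1703) = (894484 + 662) + 23*sqrt(-1703) = 895146 + 23*(I*sqrt(1703)) = 895146 + 23*I*sqrt(1703)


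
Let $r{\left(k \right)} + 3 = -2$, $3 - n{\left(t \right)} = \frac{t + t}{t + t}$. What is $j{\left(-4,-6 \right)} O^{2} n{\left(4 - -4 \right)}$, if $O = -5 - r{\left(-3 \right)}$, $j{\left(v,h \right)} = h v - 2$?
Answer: $0$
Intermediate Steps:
$n{\left(t \right)} = 2$ ($n{\left(t \right)} = 3 - \frac{t + t}{t + t} = 3 - \frac{2 t}{2 t} = 3 - 2 t \frac{1}{2 t} = 3 - 1 = 2$)
$j{\left(v,h \right)} = -2 + h v$
$r{\left(k \right)} = -5$ ($r{\left(k \right)} = -3 - 2 = -5$)
$O = 0$ ($O = -5 - -5 = -5 + 5 = 0$)
$j{\left(-4,-6 \right)} O^{2} n{\left(4 - -4 \right)} = \left(-2 - -24\right) 0^{2} \cdot 2 = \left(-2 + 24\right) 0 \cdot 2 = 22 \cdot 0 \cdot 2 = 0 \cdot 2 = 0$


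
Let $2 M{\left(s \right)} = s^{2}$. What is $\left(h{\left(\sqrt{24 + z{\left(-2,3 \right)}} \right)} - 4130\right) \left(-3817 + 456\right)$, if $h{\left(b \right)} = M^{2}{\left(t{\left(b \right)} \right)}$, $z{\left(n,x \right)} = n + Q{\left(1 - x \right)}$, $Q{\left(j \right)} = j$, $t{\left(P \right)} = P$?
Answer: $13544830$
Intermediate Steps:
$M{\left(s \right)} = \frac{s^{2}}{2}$
$z{\left(n,x \right)} = 1 + n - x$ ($z{\left(n,x \right)} = n - \left(-1 + x\right) = 1 + n - x$)
$h{\left(b \right)} = \frac{b^{4}}{4}$ ($h{\left(b \right)} = \left(\frac{b^{2}}{2}\right)^{2} = \frac{b^{4}}{4}$)
$\left(h{\left(\sqrt{24 + z{\left(-2,3 \right)}} \right)} - 4130\right) \left(-3817 + 456\right) = \left(\frac{\left(\sqrt{24 - 4}\right)^{4}}{4} - 4130\right) \left(-3817 + 456\right) = \left(\frac{\left(\sqrt{24 - 4}\right)^{4}}{4} - 4130\right) \left(-3361\right) = \left(\frac{\left(\sqrt{20}\right)^{4}}{4} - 4130\right) \left(-3361\right) = \left(\frac{\left(2 \sqrt{5}\right)^{4}}{4} - 4130\right) \left(-3361\right) = \left(\frac{1}{4} \cdot 400 - 4130\right) \left(-3361\right) = \left(100 - 4130\right) \left(-3361\right) = \left(-4030\right) \left(-3361\right) = 13544830$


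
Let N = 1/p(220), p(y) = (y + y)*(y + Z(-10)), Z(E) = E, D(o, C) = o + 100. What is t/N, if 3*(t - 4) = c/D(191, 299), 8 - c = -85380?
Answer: 2737504000/291 ≈ 9.4072e+6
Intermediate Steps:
D(o, C) = 100 + o
c = 85388 (c = 8 - 1*(-85380) = 8 + 85380 = 85388)
p(y) = 2*y*(-10 + y) (p(y) = (y + y)*(y - 10) = (2*y)*(-10 + y) = 2*y*(-10 + y))
t = 88880/873 (t = 4 + (85388/(100 + 191))/3 = 4 + (85388/291)/3 = 4 + (85388*(1/291))/3 = 4 + (⅓)*(85388/291) = 4 + 85388/873 = 88880/873 ≈ 101.81)
N = 1/92400 (N = 1/(2*220*(-10 + 220)) = 1/(2*220*210) = 1/92400 ≈ 1.0823e-5)
t/N = 88880/(873*(1/92400)) = (88880/873)*92400 = 2737504000/291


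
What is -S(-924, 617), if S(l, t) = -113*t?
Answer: 69721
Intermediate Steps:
-S(-924, 617) = -(-113)*617 = -1*(-69721) = 69721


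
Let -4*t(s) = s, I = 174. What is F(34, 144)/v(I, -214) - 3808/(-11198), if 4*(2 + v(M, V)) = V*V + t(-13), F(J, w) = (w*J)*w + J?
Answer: 63510662032/1025540835 ≈ 61.929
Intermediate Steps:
t(s) = -s/4
F(J, w) = J + J*w² (F(J, w) = (J*w)*w + J = J*w² + J = J + J*w²)
v(M, V) = -19/16 + V²/4 (v(M, V) = -2 + (V*V - ¼*(-13))/4 = -2 + (V² + 13/4)/4 = -2 + (13/4 + V²)/4 = -2 + (13/16 + V²/4) = -19/16 + V²/4)
F(34, 144)/v(I, -214) - 3808/(-11198) = (34*(1 + 144²))/(-19/16 + (¼)*(-214)²) - 3808/(-11198) = (34*(1 + 20736))/(-19/16 + (¼)*45796) - 3808*(-1/11198) = (34*20737)/(-19/16 + 11449) + 1904/5599 = 705058/(183165/16) + 1904/5599 = 705058*(16/183165) + 1904/5599 = 11280928/183165 + 1904/5599 = 63510662032/1025540835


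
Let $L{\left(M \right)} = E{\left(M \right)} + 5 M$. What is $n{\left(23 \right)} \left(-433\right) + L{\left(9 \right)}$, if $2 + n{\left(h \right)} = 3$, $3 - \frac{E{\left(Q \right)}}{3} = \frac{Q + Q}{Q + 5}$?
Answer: $- \frac{2680}{7} \approx -382.86$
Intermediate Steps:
$E{\left(Q \right)} = 9 - \frac{6 Q}{5 + Q}$ ($E{\left(Q \right)} = 9 - 3 \frac{Q + Q}{Q + 5} = 9 - 3 \frac{2 Q}{5 + Q} = 9 - \frac{6 Q}{5 + Q}$)
$L{\left(M \right)} = 5 M + \frac{3 \left(15 + M\right)}{5 + M}$ ($L{\left(M \right)} = \frac{3 \left(15 + M\right)}{5 + M} + 5 M = 5 M + \frac{3 \left(15 + M\right)}{5 + M}$)
$n{\left(h \right)} = 1$ ($n{\left(h \right)} = -2 + 3 = 1$)
$n{\left(23 \right)} \left(-433\right) + L{\left(9 \right)} = 1 \left(-433\right) + \frac{45 + 5 \cdot 9^{2} + 28 \cdot 9}{5 + 9} = -433 + \frac{45 + 5 \cdot 81 + 252}{14} = -433 + \frac{45 + 405 + 252}{14} = -433 + \frac{1}{14} \cdot 702 = -433 + \frac{351}{7} = - \frac{2680}{7}$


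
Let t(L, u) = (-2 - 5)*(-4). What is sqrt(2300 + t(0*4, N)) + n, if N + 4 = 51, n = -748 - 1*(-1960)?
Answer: 1212 + 2*sqrt(582) ≈ 1260.3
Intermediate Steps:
n = 1212 (n = -748 + 1960 = 1212)
N = 47 (N = -4 + 51 = 47)
t(L, u) = 28 (t(L, u) = -7*(-4) = 28)
sqrt(2300 + t(0*4, N)) + n = sqrt(2300 + 28) + 1212 = sqrt(2328) + 1212 = 2*sqrt(582) + 1212 = 1212 + 2*sqrt(582)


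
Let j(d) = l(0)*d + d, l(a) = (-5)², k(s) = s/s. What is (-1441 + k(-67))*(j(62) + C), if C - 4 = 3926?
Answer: -7980480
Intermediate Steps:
k(s) = 1
l(a) = 25
C = 3930 (C = 4 + 3926 = 3930)
j(d) = 26*d (j(d) = 25*d + d = 26*d)
(-1441 + k(-67))*(j(62) + C) = (-1441 + 1)*(26*62 + 3930) = -1440*(1612 + 3930) = -1440*5542 = -7980480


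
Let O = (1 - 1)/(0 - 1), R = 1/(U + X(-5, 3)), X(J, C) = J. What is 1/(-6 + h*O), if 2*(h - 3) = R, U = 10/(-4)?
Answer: -⅙ ≈ -0.16667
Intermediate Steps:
U = -5/2 (U = 10*(-¼) = -5/2 ≈ -2.5000)
R = -2/15 (R = 1/(-5/2 - 5) = 1/(-15/2) = -2/15 ≈ -0.13333)
O = 0 (O = 0/(-1) = 0*(-1) = 0)
h = 44/15 (h = 3 + (½)*(-2/15) = 3 - 1/15 = 44/15 ≈ 2.9333)
1/(-6 + h*O) = 1/(-6 + (44/15)*0) = 1/(-6 + 0) = 1/(-6) = -⅙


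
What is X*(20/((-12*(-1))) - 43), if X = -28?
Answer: 3472/3 ≈ 1157.3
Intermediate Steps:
X*(20/((-12*(-1))) - 43) = -28*(20/((-12*(-1))) - 43) = -28*(20/12 - 43) = -28*(20*(1/12) - 43) = -28*(5/3 - 43) = -28*(-124/3) = 3472/3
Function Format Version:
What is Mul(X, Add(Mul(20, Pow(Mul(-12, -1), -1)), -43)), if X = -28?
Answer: Rational(3472, 3) ≈ 1157.3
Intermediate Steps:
Mul(X, Add(Mul(20, Pow(Mul(-12, -1), -1)), -43)) = Mul(-28, Add(Mul(20, Pow(Mul(-12, -1), -1)), -43)) = Mul(-28, Add(Mul(20, Pow(12, -1)), -43)) = Mul(-28, Add(Mul(20, Rational(1, 12)), -43)) = Mul(-28, Add(Rational(5, 3), -43)) = Mul(-28, Rational(-124, 3)) = Rational(3472, 3)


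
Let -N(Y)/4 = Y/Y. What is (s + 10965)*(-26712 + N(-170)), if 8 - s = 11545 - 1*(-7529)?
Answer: 216426316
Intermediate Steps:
N(Y) = -4 (N(Y) = -4*Y/Y = -4*1 = -4)
s = -19066 (s = 8 - (11545 - 1*(-7529)) = 8 - (11545 + 7529) = 8 - 1*19074 = 8 - 19074 = -19066)
(s + 10965)*(-26712 + N(-170)) = (-19066 + 10965)*(-26712 - 4) = -8101*(-26716) = 216426316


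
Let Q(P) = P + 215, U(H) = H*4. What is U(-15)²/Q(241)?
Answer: 150/19 ≈ 7.8947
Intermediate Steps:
U(H) = 4*H
Q(P) = 215 + P
U(-15)²/Q(241) = (4*(-15))²/(215 + 241) = (-60)²/456 = 3600*(1/456) = 150/19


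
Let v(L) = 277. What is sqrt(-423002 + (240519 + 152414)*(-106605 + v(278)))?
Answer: I*sqrt(41780203026) ≈ 2.044e+5*I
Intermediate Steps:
sqrt(-423002 + (240519 + 152414)*(-106605 + v(278))) = sqrt(-423002 + (240519 + 152414)*(-106605 + 277)) = sqrt(-423002 + 392933*(-106328)) = sqrt(-423002 - 41779780024) = sqrt(-41780203026) = I*sqrt(41780203026)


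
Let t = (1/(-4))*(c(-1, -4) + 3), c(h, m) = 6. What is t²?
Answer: 81/16 ≈ 5.0625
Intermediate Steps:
t = -9/4 (t = (1/(-4))*(6 + 3) = (1*(-¼))*9 = -¼*9 = -9/4 ≈ -2.2500)
t² = (-9/4)² = 81/16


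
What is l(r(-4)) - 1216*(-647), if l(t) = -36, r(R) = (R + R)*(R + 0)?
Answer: 786716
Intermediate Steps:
r(R) = 2*R² (r(R) = (2*R)*R = 2*R²)
l(r(-4)) - 1216*(-647) = -36 - 1216*(-647) = -36 + 786752 = 786716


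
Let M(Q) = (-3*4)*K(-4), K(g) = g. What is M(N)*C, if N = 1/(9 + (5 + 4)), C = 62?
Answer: 2976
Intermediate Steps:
N = 1/18 (N = 1/(9 + 9) = 1/18 ≈ 0.055556)
M(Q) = 48 (M(Q) = -3*4*(-4) = -12*(-4) = 48)
M(N)*C = 48*62 = 2976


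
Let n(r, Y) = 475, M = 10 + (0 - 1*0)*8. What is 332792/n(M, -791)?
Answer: 332792/475 ≈ 700.61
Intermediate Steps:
M = 10 (M = 10 + (0 + 0)*8 = 10 + 0*8 = 10 + 0 = 10)
332792/n(M, -791) = 332792/475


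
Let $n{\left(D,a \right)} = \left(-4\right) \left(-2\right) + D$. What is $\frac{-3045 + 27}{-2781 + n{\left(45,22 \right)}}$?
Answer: $\frac{1509}{1364} \approx 1.1063$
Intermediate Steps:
$n{\left(D,a \right)} = 8 + D$
$\frac{-3045 + 27}{-2781 + n{\left(45,22 \right)}} = \frac{-3045 + 27}{-2781 + \left(8 + 45\right)} = - \frac{3018}{-2781 + 53} = - \frac{3018}{-2728} = \left(-3018\right) \left(- \frac{1}{2728}\right) = \frac{1509}{1364}$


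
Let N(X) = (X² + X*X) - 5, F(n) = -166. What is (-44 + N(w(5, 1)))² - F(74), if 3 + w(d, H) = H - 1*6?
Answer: 6407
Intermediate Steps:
w(d, H) = -9 + H (w(d, H) = -3 + (H - 1*6) = -3 + (H - 6) = -3 + (-6 + H) = -9 + H)
N(X) = -5 + 2*X² (N(X) = (X² + X²) - 5 = 2*X² - 5 = -5 + 2*X²)
(-44 + N(w(5, 1)))² - F(74) = (-44 + (-5 + 2*(-9 + 1)²))² - 1*(-166) = (-44 + (-5 + 2*(-8)²))² + 166 = (-44 + (-5 + 2*64))² + 166 = (-44 + (-5 + 128))² + 166 = (-44 + 123)² + 166 = 79² + 166 = 6241 + 166 = 6407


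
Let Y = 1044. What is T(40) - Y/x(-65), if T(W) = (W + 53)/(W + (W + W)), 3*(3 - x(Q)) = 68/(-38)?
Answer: -474793/1640 ≈ -289.51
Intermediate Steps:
x(Q) = 205/57 (x(Q) = 3 - 68/(3*(-38)) = 3 - 68*(-1)/(3*38) = 3 - ⅓*(-34/19) = 3 + 34/57 = 205/57)
T(W) = (53 + W)/(3*W) (T(W) = (53 + W)/(W + 2*W) = (53 + W)/((3*W)) = (53 + W)*(1/(3*W)) = (53 + W)/(3*W))
T(40) - Y/x(-65) = (⅓)*(53 + 40)/40 - 1044/205/57 = (⅓)*(1/40)*93 - 1044*57/205 = 31/40 - 1*59508/205 = 31/40 - 59508/205 = -474793/1640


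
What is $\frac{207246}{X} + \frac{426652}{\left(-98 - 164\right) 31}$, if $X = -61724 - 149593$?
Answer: $- \frac{15307012116}{286052779} \approx -53.511$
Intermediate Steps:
$X = -211317$ ($X = -61724 - 149593 = -211317$)
$\frac{207246}{X} + \frac{426652}{\left(-98 - 164\right) 31} = \frac{207246}{-211317} + \frac{426652}{\left(-98 - 164\right) 31} = 207246 \left(- \frac{1}{211317}\right) + \frac{426652}{\left(-262\right) 31} = - \frac{69082}{70439} + \frac{426652}{-8122} = - \frac{69082}{70439} + 426652 \left(- \frac{1}{8122}\right) = - \frac{69082}{70439} - \frac{213326}{4061} = - \frac{15307012116}{286052779}$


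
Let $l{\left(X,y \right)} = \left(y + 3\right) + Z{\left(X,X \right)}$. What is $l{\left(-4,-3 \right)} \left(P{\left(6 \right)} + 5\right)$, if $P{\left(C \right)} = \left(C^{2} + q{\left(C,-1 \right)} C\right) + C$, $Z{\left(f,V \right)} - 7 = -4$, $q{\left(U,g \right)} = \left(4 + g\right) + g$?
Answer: $177$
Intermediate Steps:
$q{\left(U,g \right)} = 4 + 2 g$
$Z{\left(f,V \right)} = 3$ ($Z{\left(f,V \right)} = 7 - 4 = 3$)
$l{\left(X,y \right)} = 6 + y$ ($l{\left(X,y \right)} = \left(y + 3\right) + 3 = \left(3 + y\right) + 3 = 6 + y$)
$P{\left(C \right)} = C^{2} + 3 C$ ($P{\left(C \right)} = \left(C^{2} + \left(4 + 2 \left(-1\right)\right) C\right) + C = \left(C^{2} + \left(4 - 2\right) C\right) + C = \left(C^{2} + 2 C\right) + C = C^{2} + 3 C$)
$l{\left(-4,-3 \right)} \left(P{\left(6 \right)} + 5\right) = \left(6 - 3\right) \left(6 \left(3 + 6\right) + 5\right) = 3 \left(6 \cdot 9 + 5\right) = 3 \left(54 + 5\right) = 3 \cdot 59 = 177$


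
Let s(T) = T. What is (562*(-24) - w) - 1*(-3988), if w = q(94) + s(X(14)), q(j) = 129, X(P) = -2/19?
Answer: -182949/19 ≈ -9628.9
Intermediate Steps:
X(P) = -2/19 (X(P) = -2*1/19 = -2/19)
w = 2449/19 (w = 129 - 2/19 = 2449/19 ≈ 128.89)
(562*(-24) - w) - 1*(-3988) = (562*(-24) - 1*2449/19) - 1*(-3988) = (-13488 - 2449/19) + 3988 = -258721/19 + 3988 = -182949/19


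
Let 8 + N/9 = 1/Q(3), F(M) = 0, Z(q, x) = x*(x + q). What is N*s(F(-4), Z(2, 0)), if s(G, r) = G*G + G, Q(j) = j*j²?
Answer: 0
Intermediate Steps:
Z(q, x) = x*(q + x)
Q(j) = j³
s(G, r) = G + G² (s(G, r) = G² + G = G + G²)
N = -215/3 (N = -72 + 9/(3³) = -72 + 9/27 = -72 + 9*(1/27) = -72 + ⅓ = -215/3 ≈ -71.667)
N*s(F(-4), Z(2, 0)) = -0*(1 + 0) = -0 = -215/3*0 = 0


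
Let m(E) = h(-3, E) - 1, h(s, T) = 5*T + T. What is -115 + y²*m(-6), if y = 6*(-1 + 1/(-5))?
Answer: -50827/25 ≈ -2033.1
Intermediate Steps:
y = -36/5 (y = 6*(-1 + 1*(-⅕)) = 6*(-1 - ⅕) = 6*(-6/5) = -36/5 ≈ -7.2000)
h(s, T) = 6*T
m(E) = -1 + 6*E (m(E) = 6*E - 1 = -1 + 6*E)
-115 + y²*m(-6) = -115 + (-36/5)²*(-1 + 6*(-6)) = -115 + 1296*(-1 - 36)/25 = -115 + (1296/25)*(-37) = -115 - 47952/25 = -50827/25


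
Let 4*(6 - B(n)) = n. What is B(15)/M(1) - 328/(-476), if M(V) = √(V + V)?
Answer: 82/119 + 9*√2/8 ≈ 2.2801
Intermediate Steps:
M(V) = √2*√V (M(V) = √(2*V) = √2*√V)
B(n) = 6 - n/4
B(15)/M(1) - 328/(-476) = (6 - ¼*15)/((√2*√1)) - 328/(-476) = (6 - 15/4)/((√2*1)) - 328*(-1/476) = 9/(4*(√2)) + 82/119 = 9*(√2/2)/4 + 82/119 = 9*√2/8 + 82/119 = 82/119 + 9*√2/8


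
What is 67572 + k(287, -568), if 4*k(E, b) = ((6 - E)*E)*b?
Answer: 11519446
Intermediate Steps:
k(E, b) = E*b*(6 - E)/4 (k(E, b) = (((6 - E)*E)*b)/4 = ((E*(6 - E))*b)/4 = (E*b*(6 - E))/4 = E*b*(6 - E)/4)
67572 + k(287, -568) = 67572 + (¼)*287*(-568)*(6 - 1*287) = 67572 + (¼)*287*(-568)*(6 - 287) = 67572 + (¼)*287*(-568)*(-281) = 67572 + 11451874 = 11519446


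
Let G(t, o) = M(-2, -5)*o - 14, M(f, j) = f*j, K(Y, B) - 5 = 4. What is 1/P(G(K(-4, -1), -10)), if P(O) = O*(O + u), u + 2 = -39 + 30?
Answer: 1/14250 ≈ 7.0175e-5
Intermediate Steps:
K(Y, B) = 9 (K(Y, B) = 5 + 4 = 9)
u = -11 (u = -2 + (-39 + 30) = -2 - 9 = -11)
G(t, o) = -14 + 10*o (G(t, o) = (-2*(-5))*o - 14 = 10*o - 14 = -14 + 10*o)
P(O) = O*(-11 + O) (P(O) = O*(O - 11) = O*(-11 + O))
1/P(G(K(-4, -1), -10)) = 1/((-14 + 10*(-10))*(-11 + (-14 + 10*(-10)))) = 1/((-14 - 100)*(-11 + (-14 - 100))) = 1/(-114*(-11 - 114)) = 1/(-114*(-125)) = 1/14250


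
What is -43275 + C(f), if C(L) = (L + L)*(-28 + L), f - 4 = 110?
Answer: -23667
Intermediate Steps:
f = 114 (f = 4 + 110 = 114)
C(L) = 2*L*(-28 + L) (C(L) = (2*L)*(-28 + L) = 2*L*(-28 + L))
-43275 + C(f) = -43275 + 2*114*(-28 + 114) = -43275 + 2*114*86 = -43275 + 19608 = -23667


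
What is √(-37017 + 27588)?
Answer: I*√9429 ≈ 97.103*I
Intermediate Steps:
√(-37017 + 27588) = √(-9429) = I*√9429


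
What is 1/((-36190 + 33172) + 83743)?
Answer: 1/80725 ≈ 1.2388e-5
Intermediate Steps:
1/((-36190 + 33172) + 83743) = 1/(-3018 + 83743) = 1/80725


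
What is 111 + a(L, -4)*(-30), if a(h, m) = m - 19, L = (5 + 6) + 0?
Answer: 801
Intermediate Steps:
L = 11 (L = 11 + 0 = 11)
a(h, m) = -19 + m
111 + a(L, -4)*(-30) = 111 + (-19 - 4)*(-30) = 111 - 23*(-30) = 111 + 690 = 801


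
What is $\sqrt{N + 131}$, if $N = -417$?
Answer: $i \sqrt{286} \approx 16.912 i$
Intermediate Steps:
$\sqrt{N + 131} = \sqrt{-417 + 131} = \sqrt{-286} = i \sqrt{286}$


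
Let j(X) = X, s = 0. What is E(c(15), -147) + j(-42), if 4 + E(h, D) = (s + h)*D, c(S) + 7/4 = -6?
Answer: 4373/4 ≈ 1093.3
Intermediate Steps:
c(S) = -31/4 (c(S) = -7/4 - 6 = -31/4)
E(h, D) = -4 + D*h (E(h, D) = -4 + (0 + h)*D = -4 + h*D = -4 + D*h)
E(c(15), -147) + j(-42) = (-4 - 147*(-31/4)) - 42 = (-4 + 4557/4) - 42 = 4541/4 - 42 = 4373/4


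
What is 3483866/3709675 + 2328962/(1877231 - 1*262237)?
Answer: 7133057397077/2995551433475 ≈ 2.3812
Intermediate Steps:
3483866/3709675 + 2328962/(1877231 - 1*262237) = 3483866*(1/3709675) + 2328962/(1877231 - 262237) = 3483866/3709675 + 2328962/1614994 = 3483866/3709675 + 2328962*(1/1614994) = 3483866/3709675 + 1164481/807497 = 7133057397077/2995551433475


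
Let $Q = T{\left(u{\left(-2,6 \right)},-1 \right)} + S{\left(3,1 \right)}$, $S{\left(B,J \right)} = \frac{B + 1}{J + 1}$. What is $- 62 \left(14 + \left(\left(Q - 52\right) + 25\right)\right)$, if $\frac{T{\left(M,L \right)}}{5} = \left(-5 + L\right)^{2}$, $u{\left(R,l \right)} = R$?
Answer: $-10478$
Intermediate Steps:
$S{\left(B,J \right)} = \frac{1 + B}{1 + J}$
$T{\left(M,L \right)} = 5 \left(-5 + L\right)^{2}$
$Q = 182$ ($Q = 5 \left(-5 - 1\right)^{2} + \frac{1 + 3}{1 + 1} = 5 \left(-6\right)^{2} + \frac{1}{2} \cdot 4 = 5 \cdot 36 + \frac{1}{2} \cdot 4 = 180 + 2 = 182$)
$- 62 \left(14 + \left(\left(Q - 52\right) + 25\right)\right) = - 62 \left(14 + \left(\left(182 - 52\right) + 25\right)\right) = - 62 \left(14 + \left(130 + 25\right)\right) = - 62 \left(14 + 155\right) = \left(-62\right) 169 = -10478$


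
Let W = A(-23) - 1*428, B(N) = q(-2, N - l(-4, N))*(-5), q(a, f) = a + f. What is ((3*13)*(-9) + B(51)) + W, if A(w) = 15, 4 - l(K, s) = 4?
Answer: -1009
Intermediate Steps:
l(K, s) = 0 (l(K, s) = 4 - 1*4 = 4 - 4 = 0)
B(N) = 10 - 5*N (B(N) = (-2 + (N - 1*0))*(-5) = (-2 + (N + 0))*(-5) = (-2 + N)*(-5) = 10 - 5*N)
W = -413 (W = 15 - 1*428 = 15 - 428 = -413)
((3*13)*(-9) + B(51)) + W = ((3*13)*(-9) + (10 - 5*51)) - 413 = (39*(-9) + (10 - 255)) - 413 = (-351 - 245) - 413 = -596 - 413 = -1009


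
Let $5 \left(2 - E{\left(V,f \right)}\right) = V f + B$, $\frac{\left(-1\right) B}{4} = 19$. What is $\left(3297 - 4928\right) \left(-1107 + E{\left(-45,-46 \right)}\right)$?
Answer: $\frac{12263489}{5} \approx 2.4527 \cdot 10^{6}$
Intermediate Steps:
$B = -76$ ($B = \left(-4\right) 19 = -76$)
$E{\left(V,f \right)} = \frac{86}{5} - \frac{V f}{5}$ ($E{\left(V,f \right)} = 2 - \frac{V f - 76}{5} = 2 - \frac{-76 + V f}{5} = 2 - \left(- \frac{76}{5} + \frac{V f}{5}\right) = \frac{86}{5} - \frac{V f}{5}$)
$\left(3297 - 4928\right) \left(-1107 + E{\left(-45,-46 \right)}\right) = \left(3297 - 4928\right) \left(-1107 + \left(\frac{86}{5} - \left(-9\right) \left(-46\right)\right)\right) = - 1631 \left(-1107 + \left(\frac{86}{5} - 414\right)\right) = - 1631 \left(-1107 - \frac{1984}{5}\right) = \left(-1631\right) \left(- \frac{7519}{5}\right) = \frac{12263489}{5}$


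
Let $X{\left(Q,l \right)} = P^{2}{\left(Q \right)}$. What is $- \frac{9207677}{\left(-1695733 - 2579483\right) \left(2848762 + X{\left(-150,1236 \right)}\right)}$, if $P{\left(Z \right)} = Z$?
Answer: $\frac{9207677}{12275265242592} \approx 7.501 \cdot 10^{-7}$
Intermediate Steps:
$X{\left(Q,l \right)} = Q^{2}$
$- \frac{9207677}{\left(-1695733 - 2579483\right) \left(2848762 + X{\left(-150,1236 \right)}\right)} = - \frac{9207677}{\left(-1695733 - 2579483\right) \left(2848762 + \left(-150\right)^{2}\right)} = - \frac{9207677}{\left(-4275216\right) \left(2848762 + 22500\right)} = - \frac{9207677}{\left(-4275216\right) 2871262} = - \frac{9207677}{-12275265242592} = \left(-9207677\right) \left(- \frac{1}{12275265242592}\right) = \frac{9207677}{12275265242592}$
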